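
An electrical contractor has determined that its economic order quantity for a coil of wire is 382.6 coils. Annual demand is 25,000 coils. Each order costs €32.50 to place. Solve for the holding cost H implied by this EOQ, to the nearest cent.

H ≈ €11.10

Invert the EOQ relation Q*² = 2DS/H.
From Q* = √(2DS/H): H = 2DS / Q*² = 2 × 25,000 × 32.5 / 382.6² = 11.1010.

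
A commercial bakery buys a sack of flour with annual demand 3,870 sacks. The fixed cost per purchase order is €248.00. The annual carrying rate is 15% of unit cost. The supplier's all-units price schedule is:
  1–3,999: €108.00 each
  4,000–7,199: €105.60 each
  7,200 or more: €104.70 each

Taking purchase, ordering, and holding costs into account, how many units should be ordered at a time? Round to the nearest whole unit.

Q* ≈ 344 sacks

Holding cost per unit per year at price C is H = 0.15·C.
Candidates are each tier's EOQ (if it falls in that tier) and each price-break quantity.
EOQ at €108.00 = 344.2 (feasible in tier 1): TC = 3,870×€108.00 + (3,870/344.2)×248 + (344.2/2)×0.15×€108.00 = €423,536.40.
EOQ at €105.60 = 348.1 < 4000, so use break Q=4000: TC = 3,870×€105.60 + (3,870/4000.0)×248 + (4000.0/2)×0.15×€105.60 = €440,591.94.
EOQ at €104.70 = 349.6 < 7200, so use break Q=7200: TC = 3,870×€104.70 + (3,870/7200.0)×248 + (7200.0/2)×0.15×€104.70 = €461,860.30.
Lowest total cost is €423,536.40 at Q = 344.2.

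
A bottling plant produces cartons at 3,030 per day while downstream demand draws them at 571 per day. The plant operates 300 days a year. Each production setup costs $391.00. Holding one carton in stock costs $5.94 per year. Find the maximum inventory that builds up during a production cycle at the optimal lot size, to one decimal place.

Annual demand D = 571 × 300 = 171,300.
Production build-up factor (1 − d/p) = 1 − 571/3,030 = 0.8116.
Q* = √(2DS / (H(1 − d/p))) = √(2 × 171,300 × 391 / (5.94 × 0.8116)).
= √(133,956,600 / 4.8206) ≈ 5271.460.
Maximum inventory = Q*(1 − d/p) = 5271.460 × 0.8116 ≈ 4278.059.

I_max ≈ 4,278.1 cartons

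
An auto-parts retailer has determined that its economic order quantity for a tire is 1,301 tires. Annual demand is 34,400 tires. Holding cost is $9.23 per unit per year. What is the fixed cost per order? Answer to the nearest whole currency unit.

The basic EOQ model gives Q* = √(2DS/H); rearrange for the unknown.
From Q* = √(2DS/H): S = Q*²H / (2D) = 1,301² × 9.23 / (2 × 34,400) = 227.0742.

S ≈ $227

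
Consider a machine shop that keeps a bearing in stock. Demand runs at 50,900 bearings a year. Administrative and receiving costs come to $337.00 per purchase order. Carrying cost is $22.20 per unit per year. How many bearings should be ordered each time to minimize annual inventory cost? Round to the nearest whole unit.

Q* ≈ 1,243 bearings

EOQ = √(2DS / H) = √(2 × 50,900 × 337 / 22.2).
= √(34,306,600 / 22.2) = √1,545,342.3423 ≈ 1243.118.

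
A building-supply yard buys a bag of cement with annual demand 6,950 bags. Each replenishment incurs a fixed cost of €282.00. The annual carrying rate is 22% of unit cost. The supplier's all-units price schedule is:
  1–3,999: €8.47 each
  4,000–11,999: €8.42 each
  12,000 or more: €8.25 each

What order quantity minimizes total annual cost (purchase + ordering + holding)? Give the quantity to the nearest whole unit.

Q* ≈ 1,450 bags

Holding cost per unit per year at price C is H = 0.22·C.
Evaluate total cost at each tier's feasible EOQ or, if the EOQ is below the tier, at the tier's minimum quantity.
EOQ at €8.47 = 1450.4 (feasible in tier 1): TC = 6,950×€8.47 + (6,950/1450.4)×282 + (1450.4/2)×0.22×€8.47 = €61,569.12.
EOQ at €8.42 = 1454.7 < 4000, so use break Q=4000: TC = 6,950×€8.42 + (6,950/4000.0)×282 + (4000.0/2)×0.22×€8.42 = €62,713.78.
EOQ at €8.25 = 1469.6 < 12000, so use break Q=12000: TC = 6,950×€8.25 + (6,950/12000.0)×282 + (12000.0/2)×0.22×€8.25 = €68,390.82.
Lowest total cost is €61,569.12 at Q = 1450.4.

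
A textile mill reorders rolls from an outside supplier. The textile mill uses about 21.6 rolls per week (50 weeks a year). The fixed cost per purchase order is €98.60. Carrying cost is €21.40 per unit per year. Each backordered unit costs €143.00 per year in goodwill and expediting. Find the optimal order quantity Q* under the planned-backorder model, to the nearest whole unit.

Q* ≈ 107 rolls

Annual demand D = 21.6 × 50 = 1,080.
With planned backorders, Q* = √(2DS/H) · √((H+B)/B).
√(2DS/H) = √(2 × 1,080 × 98.6 / 21.4) = 99.760.
√((H+B)/B) = √((21.4+143)/143) = 1.0722.
Q* ≈ 106.965.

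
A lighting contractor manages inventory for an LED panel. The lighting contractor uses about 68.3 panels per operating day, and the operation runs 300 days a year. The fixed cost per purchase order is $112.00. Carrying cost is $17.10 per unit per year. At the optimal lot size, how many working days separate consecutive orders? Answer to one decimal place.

Annual demand D = 68.3 × 300 = 20,490.
The optimal lot size = √(2DS/H) = √(2 × 20,490 × 112 / 17.1) ≈ 518.08.
Cycle time = Q*/D × 300 = 518.08 / 20,490 × 300 ≈ 7.585 days.

T ≈ 7.6 days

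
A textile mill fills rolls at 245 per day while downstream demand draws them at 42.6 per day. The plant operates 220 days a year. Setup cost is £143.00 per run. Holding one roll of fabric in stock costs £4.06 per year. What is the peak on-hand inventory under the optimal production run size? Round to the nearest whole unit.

I_max ≈ 739 rolls

Annual demand D = 42.6 × 220 = 9,372.
Production build-up factor (1 − d/p) = 1 − 42.6/245 = 0.8261.
Q* = √(2DS / (H(1 − d/p))) = √(2 × 9,372 × 143 / (4.06 × 0.8261)).
= √(2,680,392 / 3.3541) ≈ 893.951.
Maximum inventory = Q*(1 − d/p) = 893.951 × 0.8261 ≈ 738.513.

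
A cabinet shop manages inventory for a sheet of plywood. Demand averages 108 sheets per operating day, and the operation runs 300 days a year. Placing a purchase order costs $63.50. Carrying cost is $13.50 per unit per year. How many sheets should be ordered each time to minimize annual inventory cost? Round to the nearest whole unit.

Annual demand D = 108 × 300 = 32,400.
EOQ = √(2DS / H) = √(2 × 32,400 × 63.5 / 13.5).
= √(4,114,800 / 13.5) = √304,800 ≈ 552.087.

Q* ≈ 552 sheets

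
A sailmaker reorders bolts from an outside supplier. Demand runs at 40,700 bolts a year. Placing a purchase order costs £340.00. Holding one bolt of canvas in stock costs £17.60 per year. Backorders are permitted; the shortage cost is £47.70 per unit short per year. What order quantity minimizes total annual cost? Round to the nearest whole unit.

Q* ≈ 1,467 bolts

With planned backorders, Q* = √(2DS/H) · √((H+B)/B).
√(2DS/H) = √(2 × 40,700 × 340 / 17.6) = 1253.994.
√((H+B)/B) = √((17.6+47.7)/47.7) = 1.1700.
Q* ≈ 1467.212.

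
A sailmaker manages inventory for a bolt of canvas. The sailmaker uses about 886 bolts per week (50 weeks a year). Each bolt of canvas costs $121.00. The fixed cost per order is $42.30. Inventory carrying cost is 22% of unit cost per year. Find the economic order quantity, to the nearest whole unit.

Annual demand D = 886 × 50 = 44,300.
Holding cost H = 0.22 × $121.00 = $26.6200 per unit per year.
EOQ = √(2DS / H) = √(2 × 44,300 × 42.3 / 26.62).
= √(3,747,780 / 26.62) = √140,788.1292 ≈ 375.217.

Q* ≈ 375 bolts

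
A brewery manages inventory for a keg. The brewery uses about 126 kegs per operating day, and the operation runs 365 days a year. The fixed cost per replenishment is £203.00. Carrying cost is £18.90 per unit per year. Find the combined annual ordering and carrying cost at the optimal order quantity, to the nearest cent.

Annual demand D = 126 × 365 = 45,990.
Q* = √(2DS/H) = √(2 × 45,990 × 203 / 18.9) ≈ 993.95.
At the optimum the two cost components are equal, so total cost = 2·(Q*/2)H = Q*·H.
Minimum total = √(2DSH) = √(2 × 45,990 × 203 × 18.9) ≈ 18785.624.

TC* ≈ £18,785.62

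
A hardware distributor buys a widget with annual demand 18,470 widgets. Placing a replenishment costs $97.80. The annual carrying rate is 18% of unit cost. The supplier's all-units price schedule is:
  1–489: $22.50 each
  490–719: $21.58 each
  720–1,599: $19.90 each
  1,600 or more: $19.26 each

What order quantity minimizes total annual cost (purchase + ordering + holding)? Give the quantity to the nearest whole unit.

Q* ≈ 1,600 widgets

Holding cost per unit per year at price C is H = 0.18·C.
Candidates are each tier's EOQ (if it falls in that tier) and each price-break quantity.
Tier 1 ($22.50): EOQ = 944.5 exceeds tier's upper bound 489, so this tier is dominated.
Tier 2 ($21.58): EOQ = 964.4 exceeds tier's upper bound 719, so this tier is dominated.
EOQ at $19.90 = 1004.3 (feasible in tier 3): TC = 18,470×$19.90 + (18,470/1004.3)×97.8 + (1004.3/2)×0.18×$19.90 = $371,150.33.
EOQ at $19.26 = 1020.8 < 1600, so use break Q=1600: TC = 18,470×$19.26 + (18,470/1600.0)×97.8 + (1600.0/2)×0.18×$19.26 = $359,634.62.
Lowest total cost is $359,634.62 at Q = 1600.0.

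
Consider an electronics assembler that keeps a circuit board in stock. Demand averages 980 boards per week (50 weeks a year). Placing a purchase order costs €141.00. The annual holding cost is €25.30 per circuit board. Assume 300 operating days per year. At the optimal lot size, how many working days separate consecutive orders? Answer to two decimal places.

T ≈ 4.52 days

Annual demand D = 980 × 50 = 49,000.
Q* = √(2DS/H) = √(2 × 49,000 × 141 / 25.3) ≈ 739.03.
Cycle time = Q*/D × 300 = 739.03 / 49,000 × 300 ≈ 4.525 days.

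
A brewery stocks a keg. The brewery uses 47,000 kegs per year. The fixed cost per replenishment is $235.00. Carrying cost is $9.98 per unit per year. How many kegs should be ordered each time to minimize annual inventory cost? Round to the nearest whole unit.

Q* ≈ 1,488 kegs

EOQ = √(2DS / H) = √(2 × 47,000 × 235 / 9.98).
= √(22,090,000 / 9.98) = √2,213,426.8537 ≈ 1487.759.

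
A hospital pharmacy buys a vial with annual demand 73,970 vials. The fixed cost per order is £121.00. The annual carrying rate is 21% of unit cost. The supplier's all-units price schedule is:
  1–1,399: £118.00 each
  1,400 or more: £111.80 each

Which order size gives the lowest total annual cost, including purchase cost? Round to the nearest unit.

Holding cost per unit per year at price C is H = 0.21·C.
Evaluate total cost at each tier's feasible EOQ or, if the EOQ is below the tier, at the tier's minimum quantity.
EOQ at £118.00 = 849.9 (feasible in tier 1): TC = 73,970×£118.00 + (73,970/849.9)×121 + (849.9/2)×0.21×£118.00 = £8,749,521.35.
EOQ at £111.80 = 873.2 < 1400, so use break Q=1400: TC = 73,970×£111.80 + (73,970/1400.0)×121 + (1400.0/2)×0.21×£111.80 = £8,292,673.72.
Lowest total cost is £8,292,673.72 at Q = 1400.0.

Q* ≈ 1,400 vials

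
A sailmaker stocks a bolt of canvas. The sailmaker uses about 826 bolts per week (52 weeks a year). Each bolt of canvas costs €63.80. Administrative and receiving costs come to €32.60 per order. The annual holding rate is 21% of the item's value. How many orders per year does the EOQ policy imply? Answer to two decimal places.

N ≈ 93.95 orders per year

Annual demand D = 826 × 52 = 42,952.
Holding cost H = 0.21 × €63.80 = €13.3980 per unit per year.
The optimal lot size = √(2DS/H) = √(2 × 42,952 × 32.6 / 13.398) ≈ 457.19.
Orders per year = D / Q* = 42,952 / 457.19 ≈ 93.948.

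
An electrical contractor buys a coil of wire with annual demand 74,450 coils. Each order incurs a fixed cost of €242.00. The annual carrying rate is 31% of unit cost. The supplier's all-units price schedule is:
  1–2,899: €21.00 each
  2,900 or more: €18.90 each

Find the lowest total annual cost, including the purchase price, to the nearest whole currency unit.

TC* ≈ €1,421,813

Holding cost per unit per year at price C is H = 0.31·C.
Candidates are each tier's EOQ (if it falls in that tier) and each price-break quantity.
EOQ at €21.00 = 2352.7 (feasible in tier 1): TC = 74,450×€21.00 + (74,450/2352.7)×242 + (2352.7/2)×0.31×€21.00 = €1,578,766.01.
EOQ at €18.90 = 2480.0 < 2900, so use break Q=2900: TC = 74,450×€18.90 + (74,450/2900.0)×242 + (2900.0/2)×0.31×€18.90 = €1,421,813.27.
Lowest total cost among the candidates is at Q = 2900.0.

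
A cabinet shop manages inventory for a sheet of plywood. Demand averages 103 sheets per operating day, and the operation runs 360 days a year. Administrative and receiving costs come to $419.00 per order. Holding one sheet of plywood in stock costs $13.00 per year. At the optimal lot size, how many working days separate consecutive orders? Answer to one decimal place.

Annual demand D = 103 × 360 = 37,080.
Q* = √(2DS/H) = √(2 × 37,080 × 419 / 13) ≈ 1546.04.
Cycle time = Q*/D × 360 = 1546.04 / 37,080 × 360 ≈ 15.010 days.

T ≈ 15.0 days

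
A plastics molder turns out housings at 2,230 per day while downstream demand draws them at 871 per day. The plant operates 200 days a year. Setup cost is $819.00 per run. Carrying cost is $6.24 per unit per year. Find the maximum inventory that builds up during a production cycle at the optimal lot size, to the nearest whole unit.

Annual demand D = 871 × 200 = 174,200.
Production build-up factor (1 − d/p) = 1 − 871/2,230 = 0.6094.
Q* = √(2DS / (H(1 − d/p))) = √(2 × 174,200 × 819 / (6.24 × 0.6094)).
= √(285,339,600 / 3.8028) ≈ 8662.264.
Maximum inventory = Q*(1 − d/p) = 8662.264 × 0.6094 ≈ 5278.931.

I_max ≈ 5,279 housings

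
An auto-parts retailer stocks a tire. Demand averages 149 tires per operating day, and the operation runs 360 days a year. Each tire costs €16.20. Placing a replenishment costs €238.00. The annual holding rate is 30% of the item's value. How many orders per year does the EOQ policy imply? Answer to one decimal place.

N ≈ 23.4 orders per year

Annual demand D = 149 × 360 = 53,640.
Holding cost H = 0.30 × €16.20 = €4.8600 per unit per year.
Q* = √(2DS/H) = √(2 × 53,640 × 238 / 4.86) ≈ 2292.08.
Orders per year = D / Q* = 53,640 / 2292.08 ≈ 23.402.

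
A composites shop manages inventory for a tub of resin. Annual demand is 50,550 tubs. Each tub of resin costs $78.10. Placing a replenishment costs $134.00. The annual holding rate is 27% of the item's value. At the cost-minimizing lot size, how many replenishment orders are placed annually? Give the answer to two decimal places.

N ≈ 63.07 orders per year

Holding cost H = 0.27 × $78.10 = $21.0870 per unit per year.
EOQ = √(2DS/H) = √(2 × 50,550 × 134 / 21.087) ≈ 801.53.
Orders per year = D / Q* = 50,550 / 801.53 ≈ 63.067.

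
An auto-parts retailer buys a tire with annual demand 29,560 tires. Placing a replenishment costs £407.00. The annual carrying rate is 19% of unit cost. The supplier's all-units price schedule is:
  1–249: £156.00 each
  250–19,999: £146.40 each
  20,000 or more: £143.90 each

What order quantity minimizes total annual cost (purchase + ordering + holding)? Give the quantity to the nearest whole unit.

Holding cost per unit per year at price C is H = 0.19·C.
Candidates are each tier's EOQ (if it falls in that tier) and each price-break quantity.
Tier 1 (£156.00): EOQ = 901.0 exceeds tier's upper bound 249, so this tier is dominated.
EOQ at £146.40 = 930.1 (feasible in tier 2): TC = 29,560×£146.40 + (29,560/930.1)×407 + (930.1/2)×0.19×£146.40 = £4,353,454.91.
EOQ at £143.90 = 938.1 < 20000, so use break Q=20000: TC = 29,560×£143.90 + (29,560/20000.0)×407 + (20000.0/2)×0.19×£143.90 = £4,527,695.55.
Lowest total cost is £4,353,454.91 at Q = 930.1.

Q* ≈ 930 tires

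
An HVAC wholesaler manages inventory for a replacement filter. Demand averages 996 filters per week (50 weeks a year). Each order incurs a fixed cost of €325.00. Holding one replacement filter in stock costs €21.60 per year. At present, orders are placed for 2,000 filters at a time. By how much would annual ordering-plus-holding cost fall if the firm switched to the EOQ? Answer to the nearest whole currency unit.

Extra cost ≈ €3,250 per year

Annual demand D = 996 × 50 = 49,800.
EOQ = √(2DS/H) = √(2 × 49,800 × 325 / 21.6) ≈ 1224.18.
Cost at Q* = (D/Q*)S + (Q*/2)H = √(2DSH) ≈ €26,442.24.
Cost at Q = 2,000: (49,800/2,000)×325 + (2,000/2)×21.6 = €8,092.50 + €21,600.00 = €29,692.50.
Excess = €29,692.50 − €26,442.24 = €3,250.26.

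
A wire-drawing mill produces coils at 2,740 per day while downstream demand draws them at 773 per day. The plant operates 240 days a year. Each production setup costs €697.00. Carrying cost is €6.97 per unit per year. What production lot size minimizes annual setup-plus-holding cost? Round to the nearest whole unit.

Annual demand D = 773 × 240 = 185,520.
Production build-up factor (1 − d/p) = 1 − 773/2,740 = 0.7179.
Q* = √(2DS / (H(1 − d/p))) = √(2 × 185,520 × 697 / (6.97 × 0.7179)).
= √(258,614,880 / 5.0036) ≈ 7189.248.

Q* ≈ 7,189 coils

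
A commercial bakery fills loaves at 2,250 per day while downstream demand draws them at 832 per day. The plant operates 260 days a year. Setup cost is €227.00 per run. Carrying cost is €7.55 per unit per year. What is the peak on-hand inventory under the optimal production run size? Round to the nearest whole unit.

I_max ≈ 2,863 loaves

Annual demand D = 832 × 260 = 216,320.
Production build-up factor (1 − d/p) = 1 − 832/2,250 = 0.6302.
Q* = √(2DS / (H(1 − d/p))) = √(2 × 216,320 × 227 / (7.55 × 0.6302)).
= √(98,209,280 / 4.7582) ≈ 4543.138.
Maximum inventory = Q*(1 − d/p) = 4543.138 × 0.6302 ≈ 2863.187.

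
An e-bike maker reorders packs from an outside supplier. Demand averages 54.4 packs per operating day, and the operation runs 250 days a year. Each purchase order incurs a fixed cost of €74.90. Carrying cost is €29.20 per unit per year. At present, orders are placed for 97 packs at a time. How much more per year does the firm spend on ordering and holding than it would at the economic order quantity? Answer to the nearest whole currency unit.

Extra cost ≈ €4,205 per year

Annual demand D = 54.4 × 250 = 13,600.
EOQ = √(2DS/H) = √(2 × 13,600 × 74.9 / 29.2) ≈ 264.14.
Cost at Q* = (D/Q*)S + (Q*/2)H = √(2DSH) ≈ €7,712.88.
Cost at Q = 97: (13,600/97)×74.9 + (97/2)×29.2 = €10,501.44 + €1,416.20 = €11,917.64.
Excess = €11,917.64 − €7,712.88 = €4,204.76.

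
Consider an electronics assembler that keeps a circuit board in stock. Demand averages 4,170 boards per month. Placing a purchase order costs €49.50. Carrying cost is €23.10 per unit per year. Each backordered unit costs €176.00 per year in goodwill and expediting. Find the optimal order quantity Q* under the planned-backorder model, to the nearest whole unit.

Q* ≈ 493 boards

Annual demand D = 4,170 × 12 = 50,040.
With planned backorders, Q* = √(2DS/H) · √((H+B)/B).
√(2DS/H) = √(2 × 50,040 × 49.5 / 23.1) = 463.095.
√((H+B)/B) = √((23.1+176)/176) = 1.0636.
Q* ≈ 492.549.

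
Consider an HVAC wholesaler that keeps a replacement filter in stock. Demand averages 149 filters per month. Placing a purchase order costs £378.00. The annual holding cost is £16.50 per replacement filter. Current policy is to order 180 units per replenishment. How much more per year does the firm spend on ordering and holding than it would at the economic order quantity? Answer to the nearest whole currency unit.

Annual demand D = 149 × 12 = 1,788.
EOQ = √(2DS/H) = √(2 × 1,788 × 378 / 16.5) ≈ 286.22.
Cost at Q* = (D/Q*)S + (Q*/2)H = √(2DSH) ≈ £4,722.66.
Cost at Q = 180: (1,788/180)×378 + (180/2)×16.5 = £3,754.80 + £1,485.00 = £5,239.80.
Excess = £5,239.80 − £4,722.66 = £517.14.

Extra cost ≈ £517 per year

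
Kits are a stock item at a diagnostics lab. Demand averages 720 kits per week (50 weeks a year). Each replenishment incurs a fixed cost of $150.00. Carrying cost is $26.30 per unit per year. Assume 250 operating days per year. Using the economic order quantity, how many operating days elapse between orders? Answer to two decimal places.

T ≈ 4.45 days

Annual demand D = 720 × 50 = 36,000.
Q* = √(2DS/H) = √(2 × 36,000 × 150 / 26.3) ≈ 640.82.
Cycle time = Q*/D × 250 = 640.82 / 36,000 × 250 ≈ 4.450 days.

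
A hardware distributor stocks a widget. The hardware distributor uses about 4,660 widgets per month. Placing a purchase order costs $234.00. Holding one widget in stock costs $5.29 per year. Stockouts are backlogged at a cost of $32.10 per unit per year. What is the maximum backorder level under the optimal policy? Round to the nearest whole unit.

S* ≈ 340 widgets

Annual demand D = 4,660 × 12 = 55,920.
With planned backorders, Q* = √(2DS/H) · √((H+B)/B).
√(2DS/H) = √(2 × 55,920 × 234 / 5.29) = 2224.225.
√((H+B)/B) = √((5.29+32.1)/32.1) = 1.0793.
Q* ≈ 2400.512.
S* = Q* · H/(H+B) = 2400.512 × 5.29/37.39 ≈ 339.628.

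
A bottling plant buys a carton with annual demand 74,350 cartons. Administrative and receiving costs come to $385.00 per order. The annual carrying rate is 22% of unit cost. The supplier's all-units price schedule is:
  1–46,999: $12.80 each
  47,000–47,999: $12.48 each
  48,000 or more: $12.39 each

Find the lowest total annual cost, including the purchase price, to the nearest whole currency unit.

Holding cost per unit per year at price C is H = 0.22·C.
Evaluate total cost at each tier's feasible EOQ or, if the EOQ is below the tier, at the tier's minimum quantity.
EOQ at $12.80 = 4508.9 (feasible in tier 1): TC = 74,350×$12.80 + (74,350/4508.9)×385 + (4508.9/2)×0.22×$12.80 = $964,377.03.
EOQ at $12.48 = 4566.3 < 47000, so use break Q=47000: TC = 74,350×$12.48 + (74,350/47000.0)×385 + (47000.0/2)×0.22×$12.48 = $993,018.64.
EOQ at $12.39 = 4582.9 < 48000, so use break Q=48000: TC = 74,350×$12.39 + (74,350/48000.0)×385 + (48000.0/2)×0.22×$12.39 = $987,212.05.
Lowest total cost among the candidates is at Q = 4508.9.

TC* ≈ $964,377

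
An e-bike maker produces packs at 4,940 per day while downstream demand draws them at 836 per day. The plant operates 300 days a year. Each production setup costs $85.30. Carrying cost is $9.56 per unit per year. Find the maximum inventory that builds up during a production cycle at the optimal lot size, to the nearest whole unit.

I_max ≈ 1,928 packs

Annual demand D = 836 × 300 = 250,800.
Production build-up factor (1 − d/p) = 1 − 836/4,940 = 0.8308.
Q* = √(2DS / (H(1 − d/p))) = √(2 × 250,800 × 85.3 / (9.56 × 0.8308)).
= √(42,786,480 / 7.9422) ≈ 2321.048.
Maximum inventory = Q*(1 − d/p) = 2321.048 × 0.8308 ≈ 1928.255.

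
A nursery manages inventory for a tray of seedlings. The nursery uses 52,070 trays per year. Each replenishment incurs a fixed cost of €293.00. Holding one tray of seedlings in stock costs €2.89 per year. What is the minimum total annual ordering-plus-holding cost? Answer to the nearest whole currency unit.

TC* ≈ €9,391

Q* = √(2DS/H) = √(2 × 52,070 × 293 / 2.89) ≈ 3249.33.
At the optimum the two cost components are equal, so total cost = 2·(Q*/2)H = Q*·H.
Minimum total = √(2DSH) = √(2 × 52,070 × 293 × 2.89) ≈ 9390.561.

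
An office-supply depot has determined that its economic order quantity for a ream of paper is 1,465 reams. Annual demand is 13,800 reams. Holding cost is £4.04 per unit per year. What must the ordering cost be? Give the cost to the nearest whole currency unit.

S ≈ £314

Invert the EOQ relation Q*² = 2DS/H.
From Q* = √(2DS/H): S = Q*²H / (2D) = 1,465² × 4.04 / (2 × 13,800) = 314.1576.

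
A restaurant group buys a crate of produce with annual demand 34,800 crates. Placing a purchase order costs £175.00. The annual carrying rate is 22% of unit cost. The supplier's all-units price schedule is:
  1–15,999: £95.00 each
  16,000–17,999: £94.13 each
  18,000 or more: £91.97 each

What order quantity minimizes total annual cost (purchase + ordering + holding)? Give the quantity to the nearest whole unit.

Holding cost per unit per year at price C is H = 0.22·C.
Candidates are each tier's EOQ (if it falls in that tier) and each price-break quantity.
EOQ at £95.00 = 763.4 (feasible in tier 1): TC = 34,800×£95.00 + (34,800/763.4)×175 + (763.4/2)×0.22×£95.00 = £3,321,955.00.
EOQ at £94.13 = 766.9 < 16000, so use break Q=16000: TC = 34,800×£94.13 + (34,800/16000.0)×175 + (16000.0/2)×0.22×£94.13 = £3,441,773.42.
EOQ at £91.97 = 775.9 < 18000, so use break Q=18000: TC = 34,800×£91.97 + (34,800/18000.0)×175 + (18000.0/2)×0.22×£91.97 = £3,382,994.93.
Lowest total cost is £3,321,955.00 at Q = 763.4.

Q* ≈ 763 crates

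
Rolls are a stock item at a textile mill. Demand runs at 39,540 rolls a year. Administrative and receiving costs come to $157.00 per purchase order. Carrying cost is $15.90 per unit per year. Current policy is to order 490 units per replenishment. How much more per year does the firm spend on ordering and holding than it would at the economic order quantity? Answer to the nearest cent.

Extra cost ≈ $2,514.26 per year

EOQ = √(2DS/H) = √(2 × 39,540 × 157 / 15.9) ≈ 883.66.
Cost at Q* = (D/Q*)S + (Q*/2)H = √(2DSH) ≈ $14,050.17.
Cost at Q = 490: (39,540/490)×157 + (490/2)×15.9 = $12,668.94 + $3,895.50 = $16,564.44.
Excess = $16,564.44 − $14,050.17 = $2,514.26.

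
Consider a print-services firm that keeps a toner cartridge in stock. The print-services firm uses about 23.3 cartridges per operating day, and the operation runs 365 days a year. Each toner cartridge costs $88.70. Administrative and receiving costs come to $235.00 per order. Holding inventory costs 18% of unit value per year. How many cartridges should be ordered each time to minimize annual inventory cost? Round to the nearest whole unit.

Q* ≈ 500 cartridges

Annual demand D = 23.3 × 365 = 8,504.5.
Holding cost H = 0.18 × $88.70 = $15.9660 per unit per year.
EOQ = √(2DS / H) = √(2 × 8,504.5 × 235 / 15.966).
= √(3,997,115 / 15.966) = √250,351.6848 ≈ 500.352.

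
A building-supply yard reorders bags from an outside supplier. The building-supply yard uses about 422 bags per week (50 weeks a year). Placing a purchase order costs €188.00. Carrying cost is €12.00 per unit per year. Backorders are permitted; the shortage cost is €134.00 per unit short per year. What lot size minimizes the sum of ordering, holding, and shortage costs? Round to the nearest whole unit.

Q* ≈ 849 bags

Annual demand D = 422 × 50 = 21,100.
With planned backorders, Q* = √(2DS/H) · √((H+B)/B).
√(2DS/H) = √(2 × 21,100 × 188 / 12) = 813.101.
√((H+B)/B) = √((12+134)/134) = 1.0438.
Q* ≈ 848.728.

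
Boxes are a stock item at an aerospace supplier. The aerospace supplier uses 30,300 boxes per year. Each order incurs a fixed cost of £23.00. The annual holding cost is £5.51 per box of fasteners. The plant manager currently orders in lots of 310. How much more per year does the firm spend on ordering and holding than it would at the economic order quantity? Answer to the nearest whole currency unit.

EOQ = √(2DS/H) = √(2 × 30,300 × 23 / 5.51) ≈ 502.95.
Cost at Q* = (D/Q*)S + (Q*/2)H = √(2DSH) ≈ £2,771.25.
Cost at Q = 310: (30,300/310)×23 + (310/2)×5.51 = £2,248.06 + £854.05 = £3,102.11.
Excess = £3,102.11 − £2,771.25 = £330.86.

Extra cost ≈ £331 per year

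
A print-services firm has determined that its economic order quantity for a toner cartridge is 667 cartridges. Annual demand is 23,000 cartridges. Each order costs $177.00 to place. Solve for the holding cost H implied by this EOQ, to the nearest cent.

H ≈ $18.30

Squaring Q* = √(2DS/H) gives Q*² = 2DS/H.
From Q* = √(2DS/H): H = 2DS / Q*² = 2 × 23,000 × 177 / 667² = 18.3012.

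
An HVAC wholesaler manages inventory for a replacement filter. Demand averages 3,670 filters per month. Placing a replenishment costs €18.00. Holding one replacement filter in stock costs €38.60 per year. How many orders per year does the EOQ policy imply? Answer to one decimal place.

Annual demand D = 3,670 × 12 = 44,040.
EOQ = √(2DS/H) = √(2 × 44,040 × 18 / 38.6) ≈ 202.67.
Orders per year = D / Q* = 44,040 / 202.67 ≈ 217.303.

N ≈ 217.3 orders per year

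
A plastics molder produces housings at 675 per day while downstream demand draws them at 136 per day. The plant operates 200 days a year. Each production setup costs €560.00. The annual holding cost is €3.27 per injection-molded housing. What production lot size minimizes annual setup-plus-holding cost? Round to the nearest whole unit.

Q* ≈ 3,416 housings

Annual demand D = 136 × 200 = 27,200.
Production build-up factor (1 − d/p) = 1 − 136/675 = 0.7985.
Q* = √(2DS / (H(1 − d/p))) = √(2 × 27,200 × 560 / (3.27 × 0.7985)).
= √(30,464,000 / 2.6112) ≈ 3415.679.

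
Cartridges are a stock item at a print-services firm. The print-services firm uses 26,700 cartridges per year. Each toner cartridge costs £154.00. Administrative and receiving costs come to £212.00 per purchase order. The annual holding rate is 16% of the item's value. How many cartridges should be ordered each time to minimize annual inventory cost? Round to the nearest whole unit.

Holding cost H = 0.16 × £154.00 = £24.6400 per unit per year.
EOQ = √(2DS / H) = √(2 × 26,700 × 212 / 24.64).
= √(11,320,800 / 24.64) = √459,448.0519 ≈ 677.826.

Q* ≈ 678 cartridges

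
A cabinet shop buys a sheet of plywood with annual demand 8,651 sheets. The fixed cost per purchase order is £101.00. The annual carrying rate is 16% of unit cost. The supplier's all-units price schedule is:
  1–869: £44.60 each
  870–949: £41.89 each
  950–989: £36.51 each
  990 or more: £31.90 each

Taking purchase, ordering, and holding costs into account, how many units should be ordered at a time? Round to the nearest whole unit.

Q* ≈ 990 sheets

Holding cost per unit per year at price C is H = 0.16·C.
Candidates are each tier's EOQ (if it falls in that tier) and each price-break quantity.
EOQ at £44.60 = 494.9 (feasible in tier 1): TC = 8,651×£44.60 + (8,651/494.9)×101 + (494.9/2)×0.16×£44.60 = £389,365.91.
EOQ at £41.89 = 510.6 < 870, so use break Q=870: TC = 8,651×£41.89 + (8,651/870.0)×101 + (870.0/2)×0.16×£41.89 = £366,310.25.
EOQ at £36.51 = 546.9 < 950, so use break Q=950: TC = 8,651×£36.51 + (8,651/950.0)×101 + (950.0/2)×0.16×£36.51 = £319,542.51.
EOQ at £31.90 = 585.1 < 990, so use break Q=990: TC = 8,651×£31.90 + (8,651/990.0)×101 + (990.0/2)×0.16×£31.90 = £279,375.96.
Lowest total cost is £279,375.96 at Q = 990.0.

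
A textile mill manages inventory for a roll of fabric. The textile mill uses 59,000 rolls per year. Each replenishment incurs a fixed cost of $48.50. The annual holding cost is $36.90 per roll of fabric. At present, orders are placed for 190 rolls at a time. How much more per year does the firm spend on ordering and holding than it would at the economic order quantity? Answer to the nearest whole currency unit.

EOQ = √(2DS/H) = √(2 × 59,000 × 48.5 / 36.9) ≈ 393.82.
Cost at Q* = (D/Q*)S + (Q*/2)H = √(2DSH) ≈ $14,531.99.
Cost at Q = 190: (59,000/190)×48.5 + (190/2)×36.9 = $15,060.53 + $3,505.50 = $18,566.03.
Excess = $18,566.03 − $14,531.99 = $4,034.04.

Extra cost ≈ $4,034 per year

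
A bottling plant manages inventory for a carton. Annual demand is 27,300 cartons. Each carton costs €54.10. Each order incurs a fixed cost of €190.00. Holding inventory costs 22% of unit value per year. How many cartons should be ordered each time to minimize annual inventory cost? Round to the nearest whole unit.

Holding cost H = 0.22 × €54.10 = €11.9020 per unit per year.
EOQ = √(2DS / H) = √(2 × 27,300 × 190 / 11.902).
= √(10,374,000 / 11.902) = √871,618.2154 ≈ 933.605.

Q* ≈ 934 cartons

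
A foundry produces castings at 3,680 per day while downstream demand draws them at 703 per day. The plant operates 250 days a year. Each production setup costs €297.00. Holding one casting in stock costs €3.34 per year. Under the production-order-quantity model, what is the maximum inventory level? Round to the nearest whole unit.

I_max ≈ 5,028 castings

Annual demand D = 703 × 250 = 175,750.
Production build-up factor (1 − d/p) = 1 − 703/3,680 = 0.8090.
Q* = √(2DS / (H(1 − d/p))) = √(2 × 175,750 × 297 / (3.34 × 0.8090)).
= √(104,395,500 / 2.702) ≈ 6215.873.
Maximum inventory = Q*(1 − d/p) = 6215.873 × 0.8090 ≈ 5028.439.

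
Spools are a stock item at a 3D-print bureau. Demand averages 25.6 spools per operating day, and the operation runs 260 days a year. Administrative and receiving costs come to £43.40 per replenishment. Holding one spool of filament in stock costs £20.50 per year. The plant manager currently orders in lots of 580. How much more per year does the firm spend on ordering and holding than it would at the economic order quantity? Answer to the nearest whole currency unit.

Extra cost ≈ £3,002 per year

Annual demand D = 25.6 × 260 = 6,656.
EOQ = √(2DS/H) = √(2 × 6,656 × 43.4 / 20.5) ≈ 167.88.
Cost at Q* = (D/Q*)S + (Q*/2)H = √(2DSH) ≈ £3,441.47.
Cost at Q = 580: (6,656/580)×43.4 + (580/2)×20.5 = £498.05 + £5,945.00 = £6,443.05.
Excess = £6,443.05 − £3,441.47 = £3,001.59.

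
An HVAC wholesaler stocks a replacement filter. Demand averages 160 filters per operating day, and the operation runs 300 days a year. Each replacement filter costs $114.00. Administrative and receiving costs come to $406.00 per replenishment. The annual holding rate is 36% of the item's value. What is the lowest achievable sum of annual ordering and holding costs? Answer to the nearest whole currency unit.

TC* ≈ $39,995

Annual demand D = 160 × 300 = 48,000.
Holding cost H = 0.36 × $114.00 = $41.0400 per unit per year.
EOQ = √(2DS/H) = √(2 × 48,000 × 406 / 41.04) ≈ 974.53.
At the optimum the two cost components are equal, so total cost = 2·(Q*/2)H = Q*·H.
Minimum total = √(2DSH) = √(2 × 48,000 × 406 × 41.04) ≈ 39994.688.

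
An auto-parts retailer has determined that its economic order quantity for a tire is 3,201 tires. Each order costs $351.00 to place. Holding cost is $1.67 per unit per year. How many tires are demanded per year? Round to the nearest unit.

D ≈ 24,375 tires per year

The basic EOQ model gives Q* = √(2DS/H); rearrange for the unknown.
From Q* = √(2DS/H): D = Q*²H / (2S) = 3,201² × 1.67 / (2 × 351) = 24375.341.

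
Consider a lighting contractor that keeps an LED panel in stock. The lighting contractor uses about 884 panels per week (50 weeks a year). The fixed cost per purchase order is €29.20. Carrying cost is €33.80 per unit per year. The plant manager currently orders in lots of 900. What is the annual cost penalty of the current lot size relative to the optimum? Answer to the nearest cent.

Annual demand D = 884 × 50 = 44,200.
EOQ = √(2DS/H) = √(2 × 44,200 × 29.2 / 33.8) ≈ 276.35.
Cost at Q* = (D/Q*)S + (Q*/2)H = √(2DSH) ≈ €9,340.62.
Cost at Q = 900: (44,200/900)×29.2 + (900/2)×33.8 = €1,434.04 + €15,210.00 = €16,644.04.
Excess = €16,644.04 − €9,340.62 = €7,303.42.

Extra cost ≈ €7,303.42 per year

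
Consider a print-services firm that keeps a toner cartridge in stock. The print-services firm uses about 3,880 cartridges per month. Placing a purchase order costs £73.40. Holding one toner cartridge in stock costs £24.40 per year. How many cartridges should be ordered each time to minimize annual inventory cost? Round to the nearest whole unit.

Annual demand D = 3,880 × 12 = 46,560.
EOQ = √(2DS / H) = √(2 × 46,560 × 73.4 / 24.4).
= √(6,835,008 / 24.4) = √280,123.2787 ≈ 529.267.

Q* ≈ 529 cartridges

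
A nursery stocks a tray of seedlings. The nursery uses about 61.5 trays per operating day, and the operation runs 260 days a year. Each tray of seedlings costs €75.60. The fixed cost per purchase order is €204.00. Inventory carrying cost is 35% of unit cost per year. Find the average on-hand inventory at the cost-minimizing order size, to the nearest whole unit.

Average inventory ≈ 248 trays

Annual demand D = 61.5 × 260 = 15,990.
Holding cost H = 0.35 × €75.60 = €26.4600 per unit per year.
Q* = √(2DS/H) = √(2 × 15,990 × 204 / 26.46) ≈ 496.55.
Average inventory = Q*/2 ≈ 496.55 / 2 = 248.273.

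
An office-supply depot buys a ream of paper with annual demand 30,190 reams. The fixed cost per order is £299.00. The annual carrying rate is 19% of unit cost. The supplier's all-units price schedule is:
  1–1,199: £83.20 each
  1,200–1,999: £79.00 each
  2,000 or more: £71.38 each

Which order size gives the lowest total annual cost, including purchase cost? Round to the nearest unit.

Q* ≈ 2,000 reams

Holding cost per unit per year at price C is H = 0.19·C.
Candidates are each tier's EOQ (if it falls in that tier) and each price-break quantity.
EOQ at £83.20 = 1068.7 (feasible in tier 1): TC = 30,190×£83.20 + (30,190/1068.7)×299 + (1068.7/2)×0.19×£83.20 = £2,528,701.54.
EOQ at £79.00 = 1096.7 < 1200, so use break Q=1200: TC = 30,190×£79.00 + (30,190/1200.0)×299 + (1200.0/2)×0.19×£79.00 = £2,401,538.34.
EOQ at £71.38 = 1153.8 < 2000, so use break Q=2000: TC = 30,190×£71.38 + (30,190/2000.0)×299 + (2000.0/2)×0.19×£71.38 = £2,173,037.80.
Lowest total cost is £2,173,037.80 at Q = 2000.0.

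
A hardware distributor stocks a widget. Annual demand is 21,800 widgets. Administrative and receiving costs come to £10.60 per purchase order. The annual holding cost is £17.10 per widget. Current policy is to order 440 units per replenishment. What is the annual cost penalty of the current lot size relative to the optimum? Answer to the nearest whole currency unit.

EOQ = √(2DS/H) = √(2 × 21,800 × 10.6 / 17.1) ≈ 164.40.
Cost at Q* = (D/Q*)S + (Q*/2)H = √(2DSH) ≈ £2,811.22.
Cost at Q = 440: (21,800/440)×10.6 + (440/2)×17.1 = £525.18 + £3,762.00 = £4,287.18.
Excess = £4,287.18 − £2,811.22 = £1,475.97.

Extra cost ≈ £1,476 per year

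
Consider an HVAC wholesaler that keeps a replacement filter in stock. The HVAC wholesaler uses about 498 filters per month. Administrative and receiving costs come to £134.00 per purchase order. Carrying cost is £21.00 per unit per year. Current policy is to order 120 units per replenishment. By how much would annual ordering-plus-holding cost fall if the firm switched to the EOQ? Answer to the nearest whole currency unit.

Annual demand D = 498 × 12 = 5,976.
EOQ = √(2DS/H) = √(2 × 5,976 × 134 / 21) ≈ 276.16.
Cost at Q* = (D/Q*)S + (Q*/2)H = √(2DSH) ≈ £5,799.39.
Cost at Q = 120: (5,976/120)×134 + (120/2)×21 = £6,673.20 + £1,260.00 = £7,933.20.
Excess = £7,933.20 − £5,799.39 = £2,133.81.

Extra cost ≈ £2,134 per year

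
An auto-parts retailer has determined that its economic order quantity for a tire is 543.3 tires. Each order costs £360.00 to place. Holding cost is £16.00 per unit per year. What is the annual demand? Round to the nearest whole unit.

Squaring Q* = √(2DS/H) gives Q*² = 2DS/H.
From Q* = √(2DS/H): D = Q*²H / (2S) = 543.3² × 16 / (2 × 360) = 6559.442.

D ≈ 6,559 tires per year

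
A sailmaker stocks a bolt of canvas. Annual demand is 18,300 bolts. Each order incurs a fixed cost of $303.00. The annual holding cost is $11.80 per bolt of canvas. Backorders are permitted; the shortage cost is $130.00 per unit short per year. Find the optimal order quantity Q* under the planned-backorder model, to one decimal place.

With planned backorders, Q* = √(2DS/H) · √((H+B)/B).
√(2DS/H) = √(2 × 18,300 × 303 / 11.8) = 969.440.
√((H+B)/B) = √((11.8+130)/130) = 1.0444.
Q* ≈ 1012.482.

Q* ≈ 1,012.5 bolts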